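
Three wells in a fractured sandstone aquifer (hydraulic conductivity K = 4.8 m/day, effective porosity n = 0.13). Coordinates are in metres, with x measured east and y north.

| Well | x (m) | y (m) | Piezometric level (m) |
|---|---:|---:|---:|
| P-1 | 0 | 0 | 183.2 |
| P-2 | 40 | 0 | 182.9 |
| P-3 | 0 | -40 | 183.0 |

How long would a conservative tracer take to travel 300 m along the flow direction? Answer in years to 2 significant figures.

∂h/∂x = (182.9 − 183.2) / (40 − 0) = -0.007500
∂h/∂y = (183.0 − 183.2) / (-40 − 0) = +0.005000
|∇h| = √(-0.007500² + 0.005000²) = 0.009014
Seepage velocity v = K·i/n = 4.8 × 0.009014 / 0.13 = 0.3328 m/day.
t = 300 / 0.3328 = 901.4 days = 2.47 years.

2.5 years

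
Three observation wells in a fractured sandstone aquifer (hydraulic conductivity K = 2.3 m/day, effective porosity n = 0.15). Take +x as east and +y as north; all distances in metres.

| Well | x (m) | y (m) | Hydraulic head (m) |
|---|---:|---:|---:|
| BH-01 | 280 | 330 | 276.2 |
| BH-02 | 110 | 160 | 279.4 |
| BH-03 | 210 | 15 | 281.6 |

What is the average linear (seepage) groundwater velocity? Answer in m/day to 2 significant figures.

0.26 m/day

Taking BH-01 as reference: BH-02−BH-01 = (-170, -170, +3.2); BH-03−BH-01 = (-70, -315, +5.4).
Solve a·Δx + b·Δy = Δh: det = (-170)·(-315) − (-70)·(-170) = 41650.
∂h/∂x = [(+3.2)·(-315) − (+5.4)·(-170)] / 41650 = -0.002161
∂h/∂y = [(-170)·(+5.4) − (-70)·(+3.2)] / 41650 = -0.01666
|∇h| = √(-0.002161² + -0.01666²) = 0.0168
Seepage velocity v = K·i/n = 2.3 × 0.0168 / 0.15 = 0.2576 m/day.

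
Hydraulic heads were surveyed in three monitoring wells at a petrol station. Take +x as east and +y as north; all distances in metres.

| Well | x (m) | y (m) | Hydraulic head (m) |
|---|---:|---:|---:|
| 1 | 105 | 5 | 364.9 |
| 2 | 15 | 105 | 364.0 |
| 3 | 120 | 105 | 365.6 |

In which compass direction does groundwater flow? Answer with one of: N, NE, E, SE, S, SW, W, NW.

Differences from 1: to 2 (Δx, Δy, Δh) = (-90, 100, -0.9); to 3 = (15, 100, +0.7).
Determinant of the coordinate differences = (-90)·100 − 15·100 = -10500.
∂h/∂x = [(-0.9)·100 − (+0.7)·100] / -10500 = +0.01524
∂h/∂y = [(-90)·(+0.7) − 15·(-0.9)] / -10500 = +0.004714
Flow = −∇h = (-0.01524 east, -0.004714 north), which points west.

W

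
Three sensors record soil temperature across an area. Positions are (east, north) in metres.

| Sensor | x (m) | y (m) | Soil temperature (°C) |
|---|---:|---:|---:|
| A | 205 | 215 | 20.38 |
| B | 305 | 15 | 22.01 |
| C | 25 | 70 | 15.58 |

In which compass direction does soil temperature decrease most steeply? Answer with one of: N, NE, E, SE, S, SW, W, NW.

Taking A as reference: B−A = (100, -200, +1.63); C−A = (-180, -145, -4.80).
Solve a·Δx + b·Δy = ΔT: det = 100·(-145) − (-180)·(-200) = -50500.
∂T/∂x = [(+1.63)·(-145) − (-4.80)·(-200)] / -50500 = +0.02369
∂T/∂y = [100·(-4.80) − (-180)·(+1.63)] / -50500 = +0.003695
Steepest decrease is along −∇f = (-0.02369 E, -0.003695 N) → west.

W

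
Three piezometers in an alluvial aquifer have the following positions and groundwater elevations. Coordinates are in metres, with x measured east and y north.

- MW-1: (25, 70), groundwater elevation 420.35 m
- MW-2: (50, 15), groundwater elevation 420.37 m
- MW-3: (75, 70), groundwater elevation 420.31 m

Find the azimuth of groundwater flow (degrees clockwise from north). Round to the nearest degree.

048°

With h = a·x + b·y + c and MW-1 as origin, the differences give:
  25·a + (-55)·b = +0.02
  50·a + 0·b = -0.04
Eliminate b (×0 and ×(-55), subtract): 2750·a = -2.200 → a = ∂h/∂x = -0.0008000
Back-substitute: b = ∂h/∂y = -0.0007273.
Flow direction (−∇h) has components (+0.0008000 E, +0.0007273 N).
Azimuth = atan2(E, N) = atan2(+0.0008000, +0.0007273) = 47.7° ≈ 048°.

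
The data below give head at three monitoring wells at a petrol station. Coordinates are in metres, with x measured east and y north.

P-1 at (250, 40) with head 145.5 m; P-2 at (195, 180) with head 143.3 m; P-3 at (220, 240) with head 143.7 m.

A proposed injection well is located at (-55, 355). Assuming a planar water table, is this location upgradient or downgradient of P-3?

downgradient

Three-point gradient (reference P-1): Δ to P-2 = (-55, 140, -2.2), Δ to P-3 = (-30, 200, -1.8).
∂h/∂x = +0.02765, ∂h/∂y = -0.004853 (det = -6800).
Head at (-55, 355) = 145.5 + (+0.02765)·(-305) + (-0.004853)·(315) = 135.54 m.
That is lower than the 143.7 m at P-3, so the point is downgradient.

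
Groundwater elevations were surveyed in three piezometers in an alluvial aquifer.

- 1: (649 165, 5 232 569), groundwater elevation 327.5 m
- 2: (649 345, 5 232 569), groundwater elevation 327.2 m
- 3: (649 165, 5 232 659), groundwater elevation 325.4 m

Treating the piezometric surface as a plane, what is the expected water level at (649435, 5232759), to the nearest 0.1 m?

∂h/∂x = (327.2 − 327.5) / (649345 − 649165) = -0.001667
∂h/∂y = (325.4 − 327.5) / (5232659 − 5232569) = -0.02333
h(649435, 5232759) = 327.5 + (-0.001667)·(270) + (-0.02333)·(190) = 327.5 -0.450 -4.433 = 322.617 m.

322.6 m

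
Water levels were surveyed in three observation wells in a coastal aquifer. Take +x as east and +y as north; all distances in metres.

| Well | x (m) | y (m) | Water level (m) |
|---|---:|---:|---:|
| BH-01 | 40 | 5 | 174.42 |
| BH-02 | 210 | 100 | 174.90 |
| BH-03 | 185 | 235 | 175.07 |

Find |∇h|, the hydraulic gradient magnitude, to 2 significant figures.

0.0025

With h = a·x + b·y + c and BH-01 as origin, the differences give:
  170·a + 95·b = +0.48
  145·a + 230·b = +0.65
Eliminate b (×230 and ×95, subtract): 25325·a = 48.650 → a = ∂h/∂x = +0.001921
Back-substitute: b = ∂h/∂y = +0.001615.
|∇h| = √(0.001921² + 0.001615²) = 0.00251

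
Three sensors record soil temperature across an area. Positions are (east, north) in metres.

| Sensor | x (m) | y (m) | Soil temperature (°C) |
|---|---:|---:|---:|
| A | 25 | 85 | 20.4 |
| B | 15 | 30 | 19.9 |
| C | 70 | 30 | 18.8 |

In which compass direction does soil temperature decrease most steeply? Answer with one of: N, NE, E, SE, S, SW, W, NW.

SE

Differences from A: to B (Δx, Δy, Δh) = (-10, -55, -0.5); to C = (45, -55, -1.6).
Determinant of the coordinate differences = (-10)·(-55) − 45·(-55) = 3025.
∂T/∂x = [(-0.5)·(-55) − (-1.6)·(-55)] / 3025 = -0.02000
∂T/∂y = [(-10)·(-1.6) − 45·(-0.5)] / 3025 = +0.01273
Steepest decrease is along −∇f = (+0.02000 E, -0.01273 N) → southeast.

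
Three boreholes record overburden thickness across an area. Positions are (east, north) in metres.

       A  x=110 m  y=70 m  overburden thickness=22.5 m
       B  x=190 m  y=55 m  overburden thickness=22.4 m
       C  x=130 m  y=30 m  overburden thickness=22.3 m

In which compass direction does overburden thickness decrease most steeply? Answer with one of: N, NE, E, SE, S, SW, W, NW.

Differences from A: to B (Δx, Δy, Δh) = (80, -15, -0.1); to C = (20, -40, -0.2).
Solve a·Δx + b·Δy = Δd: det = 80·(-40) − 20·(-15) = -2900.
∂d/∂x = [(-0.1)·(-40) − (-0.2)·(-15)] / -2900 = -0.0003448
∂d/∂y = [80·(-0.2) − 20·(-0.1)] / -2900 = +0.004828
Steepest decrease is along −∇f = (+0.0003448 E, -0.004828 N) → south.

S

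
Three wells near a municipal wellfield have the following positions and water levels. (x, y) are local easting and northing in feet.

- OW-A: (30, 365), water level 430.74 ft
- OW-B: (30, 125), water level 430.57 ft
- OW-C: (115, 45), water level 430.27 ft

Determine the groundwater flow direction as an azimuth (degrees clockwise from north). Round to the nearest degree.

Taking OW-A as reference: OW-B−OW-A = (0, -240, -0.17); OW-C−OW-A = (85, -320, -0.47).
Solve a·Δx + b·Δy = Δh: det = 0·(-320) − 85·(-240) = 20400.
∂h/∂x = [(-0.17)·(-320) − (-0.47)·(-240)] / 20400 = -0.002863
∂h/∂y = [0·(-0.47) − 85·(-0.17)] / 20400 = +0.0007083
Flow direction (−∇h) has components (+0.002863 E, -0.0007083 N).
Azimuth = atan2(E, N) = atan2(+0.002863, -0.0007083) = 103.9° ≈ 104°.

104°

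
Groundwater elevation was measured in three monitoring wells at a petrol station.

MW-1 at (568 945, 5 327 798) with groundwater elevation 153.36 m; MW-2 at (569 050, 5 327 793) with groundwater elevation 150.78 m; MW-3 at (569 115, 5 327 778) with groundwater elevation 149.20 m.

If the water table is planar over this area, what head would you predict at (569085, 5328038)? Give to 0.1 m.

149.6 m

Three-point gradient (reference MW-1): Δ to MW-2 = (105, -5, -2.58), Δ to MW-3 = (170, -20, -4.16).
∂h/∂x = -0.02464, ∂h/∂y = -0.001440 (det = -1250).
h(569085, 5328038) = 153.36 + (-0.02464)·(140) + (-0.001440)·(240) = 153.36 -3.450 -0.346 = 149.565 m.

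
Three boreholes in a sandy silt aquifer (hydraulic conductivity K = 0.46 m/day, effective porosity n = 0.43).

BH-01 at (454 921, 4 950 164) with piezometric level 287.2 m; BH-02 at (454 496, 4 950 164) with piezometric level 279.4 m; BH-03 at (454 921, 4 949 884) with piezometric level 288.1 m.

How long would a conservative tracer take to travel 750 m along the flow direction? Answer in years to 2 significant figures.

∂h/∂x = (279.4 − 287.2) / (454496 − 454921) = +0.01835
∂h/∂y = (288.1 − 287.2) / (4949884 − 4950164) = -0.003214
|∇h| = √(0.01835² + -0.003214²) = 0.01863
Seepage velocity v = K·i/n = 0.46 × 0.01863 / 0.43 = 0.01993 m/day.
t = 750 / 0.01993 = 3.763e+04 days = 103 years.

100 years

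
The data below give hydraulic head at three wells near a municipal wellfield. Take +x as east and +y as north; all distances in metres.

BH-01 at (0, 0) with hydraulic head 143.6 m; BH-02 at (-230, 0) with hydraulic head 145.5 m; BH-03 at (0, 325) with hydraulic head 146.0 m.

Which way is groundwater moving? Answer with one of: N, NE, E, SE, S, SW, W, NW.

∂h/∂x = (145.5 − 143.6) / (-230 − 0) = -0.008261
∂h/∂y = (146.0 − 143.6) / (325 − 0) = +0.007385
Flow = −∇h = (+0.008261 east, -0.007385 north), which points southeast.

SE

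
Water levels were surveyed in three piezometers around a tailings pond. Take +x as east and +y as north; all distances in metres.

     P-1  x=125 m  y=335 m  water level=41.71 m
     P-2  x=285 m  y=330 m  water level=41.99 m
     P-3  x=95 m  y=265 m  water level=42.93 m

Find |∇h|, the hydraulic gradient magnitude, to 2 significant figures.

0.018

Taking P-1 as reference: P-2−P-1 = (160, -5, +0.28); P-3−P-1 = (-30, -70, +1.22).
Solve a·Δx + b·Δy = Δh: det = 160·(-70) − (-30)·(-5) = -11350.
∂h/∂x = [(+0.28)·(-70) − (+1.22)·(-5)] / -11350 = +0.001189
∂h/∂y = [160·(+1.22) − (-30)·(+0.28)] / -11350 = -0.01794
|∇h| = √(0.001189² + -0.01794²) = 0.01798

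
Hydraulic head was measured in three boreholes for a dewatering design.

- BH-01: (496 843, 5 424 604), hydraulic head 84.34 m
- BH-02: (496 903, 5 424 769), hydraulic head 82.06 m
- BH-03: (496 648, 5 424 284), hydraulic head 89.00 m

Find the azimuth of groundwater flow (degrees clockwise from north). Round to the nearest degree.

013°

Taking BH-01 as reference: BH-02−BH-01 = (60, 165, -2.28); BH-03−BH-01 = (-195, -320, +4.66).
Solve a·Δx + b·Δy = Δh: det = 60·(-320) − (-195)·165 = 12975.
∂h/∂x = [(-2.28)·(-320) − (+4.66)·165] / 12975 = -0.003029
∂h/∂y = [60·(+4.66) − (-195)·(-2.28)] / 12975 = -0.01272
Flow direction (−∇h) has components (+0.003029 E, +0.01272 N).
Azimuth = atan2(E, N) = atan2(+0.003029, +0.01272) = 13.4° ≈ 013°.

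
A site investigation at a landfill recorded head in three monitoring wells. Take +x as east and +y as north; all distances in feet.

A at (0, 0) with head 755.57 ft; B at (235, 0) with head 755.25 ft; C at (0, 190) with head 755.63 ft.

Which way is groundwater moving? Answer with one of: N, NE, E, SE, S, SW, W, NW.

∂h/∂x = (755.25 − 755.57) / (235 − 0) = -0.001362
∂h/∂y = (755.63 − 755.57) / (190 − 0) = +0.0003158
Flow = −∇h = (+0.001362 east, -0.0003158 north), which points east.

E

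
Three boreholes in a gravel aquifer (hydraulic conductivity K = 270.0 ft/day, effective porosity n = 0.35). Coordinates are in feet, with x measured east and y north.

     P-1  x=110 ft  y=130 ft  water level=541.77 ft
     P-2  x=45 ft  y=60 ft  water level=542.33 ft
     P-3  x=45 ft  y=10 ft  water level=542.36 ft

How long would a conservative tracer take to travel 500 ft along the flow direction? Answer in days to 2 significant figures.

81 days

Taking P-1 as reference: P-2−P-1 = (-65, -70, +0.56); P-3−P-1 = (-65, -120, +0.59).
Determinant of the coordinate differences = (-65)·(-120) − (-65)·(-70) = 3250.
∂h/∂x = [(+0.56)·(-120) − (+0.59)·(-70)] / 3250 = -0.007969
∂h/∂y = [(-65)·(+0.59) − (-65)·(+0.56)] / 3250 = -0.0006000
|∇h| = √(-0.007969² + -0.0006000²) = 0.007992
Seepage velocity v = K·i/n = 270.0 × 0.007992 / 0.35 = 6.165 ft/day.
t = 500 / 6.165 = 81.1 days.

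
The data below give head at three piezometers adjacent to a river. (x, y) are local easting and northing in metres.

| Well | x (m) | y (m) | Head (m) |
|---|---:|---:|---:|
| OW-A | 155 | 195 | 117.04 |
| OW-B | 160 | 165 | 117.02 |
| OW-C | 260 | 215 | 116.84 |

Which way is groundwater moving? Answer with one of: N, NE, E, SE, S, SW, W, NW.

E

With h = a·x + b·y + c and OW-A as origin, the differences give:
  5·a + (-30)·b = -0.02
  105·a + 20·b = -0.20
Eliminate b (×20 and ×(-30), subtract): 3250·a = -6.400 → a = ∂h/∂x = -0.001969
Back-substitute: b = ∂h/∂y = +0.0003385.
Flow = −∇h = (+0.001969 east, -0.0003385 north), which points east.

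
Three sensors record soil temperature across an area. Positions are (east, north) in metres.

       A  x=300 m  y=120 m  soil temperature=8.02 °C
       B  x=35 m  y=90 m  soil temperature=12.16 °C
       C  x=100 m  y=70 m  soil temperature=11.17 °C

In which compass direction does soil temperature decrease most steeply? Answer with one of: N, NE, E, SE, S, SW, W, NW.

E

Taking A as reference: B−A = (-265, -30, +4.14); C−A = (-200, -50, +3.15).
Solve a·Δx + b·Δy = ΔT: det = (-265)·(-50) − (-200)·(-30) = 7250.
∂T/∂x = [(+4.14)·(-50) − (+3.15)·(-30)] / 7250 = -0.01552
∂T/∂y = [(-265)·(+3.15) − (-200)·(+4.14)] / 7250 = -0.0009310
Steepest decrease is along −∇f = (+0.01552 E, +0.0009310 N) → east.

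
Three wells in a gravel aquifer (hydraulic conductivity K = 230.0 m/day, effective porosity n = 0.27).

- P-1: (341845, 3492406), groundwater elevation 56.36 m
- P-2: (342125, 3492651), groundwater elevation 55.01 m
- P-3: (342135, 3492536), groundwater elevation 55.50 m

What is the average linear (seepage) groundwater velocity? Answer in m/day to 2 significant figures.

3.8 m/day

Differences from P-1: to P-2 (Δx, Δy, Δh) = (280, 245, -1.35); to P-3 = (290, 130, -0.86).
Solve a·Δx + b·Δy = Δh: det = 280·130 − 290·245 = -34650.
∂h/∂x = [(-1.35)·130 − (-0.86)·245] / -34650 = -0.001016
∂h/∂y = [280·(-0.86) − 290·(-1.35)] / -34650 = -0.004349
|∇h| = √(-0.001016² + -0.004349²) = 0.004466
Seepage velocity v = K·i/n = 230.0 × 0.004466 / 0.27 = 3.804 m/day.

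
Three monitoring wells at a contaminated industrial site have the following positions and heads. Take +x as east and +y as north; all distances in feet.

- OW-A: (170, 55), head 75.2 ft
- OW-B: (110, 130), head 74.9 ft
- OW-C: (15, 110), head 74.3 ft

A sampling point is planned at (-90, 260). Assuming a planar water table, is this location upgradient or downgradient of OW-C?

downgradient

Differences from OW-A: to OW-B (Δx, Δy, Δh) = (-60, 75, -0.3); to OW-C = (-155, 55, -0.9).
Solve a·Δx + b·Δy = Δh: det = (-60)·55 − (-155)·75 = 8325.
∂h/∂x = [(-0.3)·55 − (-0.9)·75] / 8325 = +0.006126
∂h/∂y = [(-60)·(-0.9) − (-155)·(-0.3)] / 8325 = +0.0009009
Head at (-90, 260) = 75.2 + (+0.006126)·(-260) + (+0.0009009)·(205) = 73.79 ft.
That is lower than the 74.3 ft at OW-C, so the point is downgradient.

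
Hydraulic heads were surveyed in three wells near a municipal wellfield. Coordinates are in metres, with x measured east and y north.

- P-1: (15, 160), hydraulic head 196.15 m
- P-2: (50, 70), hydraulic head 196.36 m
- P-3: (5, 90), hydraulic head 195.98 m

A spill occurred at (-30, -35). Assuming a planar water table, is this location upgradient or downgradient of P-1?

downgradient

Taking P-1 as reference: P-2−P-1 = (35, -90, +0.21); P-3−P-1 = (-10, -70, -0.17).
Determinant of the coordinate differences = 35·(-70) − (-10)·(-90) = -3350.
∂h/∂x = [(+0.21)·(-70) − (-0.17)·(-90)] / -3350 = +0.008955
∂h/∂y = [35·(-0.17) − (-10)·(+0.21)] / -3350 = +0.001149
Head at (-30, -35) = 196.15 + (+0.008955)·(-45) + (+0.001149)·(-195) = 195.52 m.
That is lower than the 196.15 m at P-1, so the point is downgradient.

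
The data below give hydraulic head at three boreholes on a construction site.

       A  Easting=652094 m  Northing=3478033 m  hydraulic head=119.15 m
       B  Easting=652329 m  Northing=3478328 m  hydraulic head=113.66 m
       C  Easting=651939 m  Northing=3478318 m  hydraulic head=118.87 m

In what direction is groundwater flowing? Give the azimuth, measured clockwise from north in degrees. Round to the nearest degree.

058°

Three-point gradient (reference A): Δ to B = (235, 295, -5.49), Δ to C = (-155, 285, -0.28).
∂h/∂x = -0.01315, ∂h/∂y = -0.008134 (det = 112700).
Flow direction (−∇h) has components (+0.01315 E, +0.008134 N).
Azimuth = atan2(E, N) = atan2(+0.01315, +0.008134) = 58.3° ≈ 058°.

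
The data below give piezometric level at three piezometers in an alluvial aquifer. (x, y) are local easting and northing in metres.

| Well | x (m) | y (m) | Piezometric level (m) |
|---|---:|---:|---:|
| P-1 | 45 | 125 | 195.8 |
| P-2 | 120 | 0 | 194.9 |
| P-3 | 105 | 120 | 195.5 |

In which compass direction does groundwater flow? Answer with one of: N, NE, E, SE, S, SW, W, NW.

SE

With h = a·x + b·y + c and P-1 as origin, the differences give:
  75·a + (-125)·b = -0.9
  60·a + (-5)·b = -0.3
Eliminate b (×(-5) and ×(-125), subtract): 7125·a = -33.00 → a = ∂h/∂x = -0.004632
Back-substitute: b = ∂h/∂y = +0.004421.
Flow = −∇h = (+0.004632 east, -0.004421 north), which points southeast.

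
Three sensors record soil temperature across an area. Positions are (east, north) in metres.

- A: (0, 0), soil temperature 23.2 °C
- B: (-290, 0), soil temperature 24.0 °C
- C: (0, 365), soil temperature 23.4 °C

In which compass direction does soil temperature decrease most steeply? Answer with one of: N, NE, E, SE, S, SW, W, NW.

∂T/∂x = (24.0 − 23.2) / (-290 − 0) = -0.002759
∂T/∂y = (23.4 − 23.2) / (365 − 0) = +0.0005479
Steepest decrease is along −∇f = (+0.002759 E, -0.0005479 N) → east.

E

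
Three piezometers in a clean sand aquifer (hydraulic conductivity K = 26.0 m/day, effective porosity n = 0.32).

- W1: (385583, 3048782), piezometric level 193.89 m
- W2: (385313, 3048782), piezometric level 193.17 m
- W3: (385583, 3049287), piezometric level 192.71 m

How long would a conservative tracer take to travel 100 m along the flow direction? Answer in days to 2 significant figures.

∂h/∂x = (193.17 − 193.89) / (385313 − 385583) = +0.002667
∂h/∂y = (192.71 − 193.89) / (3049287 − 3048782) = -0.002337
|∇h| = √(0.002667² + -0.002337²) = 0.003546
Seepage velocity v = K·i/n = 26.0 × 0.003546 / 0.32 = 0.2881 m/day.
t = 100 / 0.2881 = 347.1 days.

350 days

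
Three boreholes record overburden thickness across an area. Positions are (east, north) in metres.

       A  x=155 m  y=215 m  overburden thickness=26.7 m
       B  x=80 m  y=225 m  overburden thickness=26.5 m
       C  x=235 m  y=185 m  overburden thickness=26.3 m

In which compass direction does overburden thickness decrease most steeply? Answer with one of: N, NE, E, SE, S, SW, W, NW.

S

Taking A as reference: B−A = (-75, 10, -0.2); C−A = (80, -30, -0.4).
Solve a·Δx + b·Δy = Δd: det = (-75)·(-30) − 80·10 = 1450.
∂d/∂x = [(-0.2)·(-30) − (-0.4)·10] / 1450 = +0.006897
∂d/∂y = [(-75)·(-0.4) − 80·(-0.2)] / 1450 = +0.03172
Steepest decrease is along −∇f = (-0.006897 E, -0.03172 N) → south.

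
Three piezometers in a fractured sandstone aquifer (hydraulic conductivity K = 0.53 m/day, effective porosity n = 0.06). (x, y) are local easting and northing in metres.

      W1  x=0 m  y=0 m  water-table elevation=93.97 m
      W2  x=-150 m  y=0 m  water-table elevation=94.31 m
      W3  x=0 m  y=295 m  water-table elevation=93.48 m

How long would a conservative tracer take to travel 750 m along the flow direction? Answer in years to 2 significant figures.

∂h/∂x = (94.31 − 93.97) / (-150 − 0) = -0.002267
∂h/∂y = (93.48 − 93.97) / (295 − 0) = -0.001661
|∇h| = √(-0.002267² + -0.001661²) = 0.00281
Seepage velocity v = K·i/n = 0.53 × 0.00281 / 0.06 = 0.02482 m/day.
t = 750 / 0.02482 = 3.022e+04 days = 82.7 years.

83 years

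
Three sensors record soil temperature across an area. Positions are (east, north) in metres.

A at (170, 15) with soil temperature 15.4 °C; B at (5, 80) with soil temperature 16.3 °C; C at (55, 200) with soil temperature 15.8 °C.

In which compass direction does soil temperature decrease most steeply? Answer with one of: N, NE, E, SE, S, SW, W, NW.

Three-point gradient (reference A): Δ to B = (-165, 65, +0.9), Δ to C = (-115, 185, +0.4).
∂T/∂x = -0.006095, ∂T/∂y = -0.001627 (det = -23050).
Steepest decrease is along −∇f = (+0.006095 E, +0.001627 N) → east.

E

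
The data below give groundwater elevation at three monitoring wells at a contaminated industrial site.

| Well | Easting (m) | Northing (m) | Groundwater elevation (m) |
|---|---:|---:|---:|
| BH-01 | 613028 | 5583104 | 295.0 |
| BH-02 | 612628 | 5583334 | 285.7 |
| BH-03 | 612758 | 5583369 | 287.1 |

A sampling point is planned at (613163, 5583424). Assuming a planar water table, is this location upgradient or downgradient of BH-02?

With h = a·x + b·y + c and BH-01 as origin, the differences give:
  (-400)·a + 230·b = -9.3
  (-270)·a + 265·b = -7.9
Eliminate b (×265 and ×230, subtract): -43900·a = -647.50 → a = ∂h/∂x = +0.01475
Back-substitute: b = ∂h/∂y = -0.01478.
Head at (613163, 5583424) = 295.0 + (+0.01475)·(135) + (-0.01478)·(320) = 292.26 m.
That is higher than the 285.7 m at BH-02, so the point is upgradient.

upgradient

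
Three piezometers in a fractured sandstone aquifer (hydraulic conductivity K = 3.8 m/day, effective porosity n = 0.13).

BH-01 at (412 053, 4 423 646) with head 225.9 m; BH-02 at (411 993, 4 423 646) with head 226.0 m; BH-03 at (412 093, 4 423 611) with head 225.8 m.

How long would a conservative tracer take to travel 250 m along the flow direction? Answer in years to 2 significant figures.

12 years

Three-point gradient (reference BH-01): Δ to BH-02 = (-60, 0, +0.1), Δ to BH-03 = (40, -35, -0.1).
∂h/∂x = -0.001667, ∂h/∂y = +0.0009524 (det = 2100).
|∇h| = √(-0.001667² + 0.0009524²) = 0.00192
Seepage velocity v = K·i/n = 3.8 × 0.00192 / 0.13 = 0.05612 m/day.
t = 250 / 0.05612 = 4455 days = 12.2 years.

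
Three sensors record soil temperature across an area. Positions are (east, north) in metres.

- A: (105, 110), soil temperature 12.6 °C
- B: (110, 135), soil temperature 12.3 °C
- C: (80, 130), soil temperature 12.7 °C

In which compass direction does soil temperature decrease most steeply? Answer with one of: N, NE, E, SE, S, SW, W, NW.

NE

Three-point gradient (reference A): Δ to B = (5, 25, -0.3), Δ to C = (-25, 20, +0.1).
∂T/∂x = -0.01172, ∂T/∂y = -0.009655 (det = 725).
Steepest decrease is along −∇f = (+0.01172 E, +0.009655 N) → northeast.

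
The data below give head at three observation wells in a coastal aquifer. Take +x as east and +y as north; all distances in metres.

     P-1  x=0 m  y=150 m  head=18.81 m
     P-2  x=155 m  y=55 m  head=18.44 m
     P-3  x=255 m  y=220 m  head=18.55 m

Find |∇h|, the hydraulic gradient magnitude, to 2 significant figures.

Taking P-1 as reference: P-2−P-1 = (155, -95, -0.37); P-3−P-1 = (255, 70, -0.26).
Solve a·Δx + b·Δy = Δh: det = 155·70 − 255·(-95) = 35075.
∂h/∂x = [(-0.37)·70 − (-0.26)·(-95)] / 35075 = -0.001443
∂h/∂y = [155·(-0.26) − 255·(-0.37)] / 35075 = +0.001541
|∇h| = √(-0.001443² + 0.001541²) = 0.002111

0.0021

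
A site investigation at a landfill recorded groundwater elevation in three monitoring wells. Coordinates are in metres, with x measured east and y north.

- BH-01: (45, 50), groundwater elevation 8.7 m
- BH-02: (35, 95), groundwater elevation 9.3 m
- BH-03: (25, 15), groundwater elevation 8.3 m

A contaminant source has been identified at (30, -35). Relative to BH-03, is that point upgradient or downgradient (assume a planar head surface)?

Three-point gradient (reference BH-01): Δ to BH-02 = (-10, 45, +0.6), Δ to BH-03 = (-20, -35, -0.4).
∂h/∂x = -0.002400, ∂h/∂y = +0.01280 (det = 1250).
Head at (30, -35) = 8.7 + (-0.002400)·(-15) + (+0.01280)·(-85) = 7.65 m.
That is lower than the 8.3 m at BH-03, so the point is downgradient.

downgradient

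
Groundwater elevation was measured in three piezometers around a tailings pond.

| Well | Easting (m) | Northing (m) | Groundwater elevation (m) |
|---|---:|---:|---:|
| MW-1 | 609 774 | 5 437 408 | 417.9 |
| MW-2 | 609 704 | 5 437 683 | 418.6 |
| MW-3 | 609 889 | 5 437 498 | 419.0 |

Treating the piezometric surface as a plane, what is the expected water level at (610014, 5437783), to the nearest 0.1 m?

421.0 m

Three-point gradient (reference MW-1): Δ to MW-2 = (-70, 275, +0.7), Δ to MW-3 = (115, 90, +1.1).
∂h/∂x = +0.006315, ∂h/∂y = +0.004153 (det = -37925).
h(610014, 5437783) = 417.9 + (+0.006315)·(240) + (+0.004153)·(375) = 417.9 +1.516 +1.557 = 420.973 m.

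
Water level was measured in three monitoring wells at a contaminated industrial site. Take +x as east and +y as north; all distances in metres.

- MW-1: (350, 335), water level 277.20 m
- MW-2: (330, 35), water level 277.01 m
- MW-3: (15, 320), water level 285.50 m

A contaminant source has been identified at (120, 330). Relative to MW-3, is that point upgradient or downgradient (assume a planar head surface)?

downgradient

Differences from MW-1: to MW-2 (Δx, Δy, Δh) = (-20, -300, -0.19); to MW-3 = (-335, -15, +8.30).
Solve a·Δx + b·Δy = Δh: det = (-20)·(-15) − (-335)·(-300) = -100200.
∂h/∂x = [(-0.19)·(-15) − (+8.30)·(-300)] / -100200 = -0.02488
∂h/∂y = [(-20)·(+8.30) − (-335)·(-0.19)] / -100200 = +0.002292
Head at (120, 330) = 277.20 + (-0.02488)·(-230) + (+0.002292)·(-5) = 282.91 m.
That is lower than the 285.50 m at MW-3, so the point is downgradient.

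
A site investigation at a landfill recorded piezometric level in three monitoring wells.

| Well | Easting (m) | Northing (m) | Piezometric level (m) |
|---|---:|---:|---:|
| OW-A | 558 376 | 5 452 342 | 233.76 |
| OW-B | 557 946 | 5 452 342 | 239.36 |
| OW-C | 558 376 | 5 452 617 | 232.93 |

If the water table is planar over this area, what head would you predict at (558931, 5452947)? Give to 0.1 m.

224.7 m

∂h/∂x = (239.36 − 233.76) / (557946 − 558376) = -0.01302
∂h/∂y = (232.93 − 233.76) / (5452617 − 5452342) = -0.003018
h(558931, 5452947) = 233.76 + (-0.01302)·(555) + (-0.003018)·(605) = 233.76 -7.228 -1.826 = 224.706 m.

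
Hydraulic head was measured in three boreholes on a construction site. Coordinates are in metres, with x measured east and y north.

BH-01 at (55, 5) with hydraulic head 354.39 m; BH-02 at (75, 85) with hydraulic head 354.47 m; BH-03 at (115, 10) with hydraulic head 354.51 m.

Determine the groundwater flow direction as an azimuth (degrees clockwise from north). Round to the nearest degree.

Taking BH-01 as reference: BH-02−BH-01 = (20, 80, +0.08); BH-03−BH-01 = (60, 5, +0.12).
Determinant of the coordinate differences = 20·5 − 60·80 = -4700.
∂h/∂x = [(+0.08)·5 − (+0.12)·80] / -4700 = +0.001957
∂h/∂y = [20·(+0.12) − 60·(+0.08)] / -4700 = +0.0005106
Flow direction (−∇h) has components (-0.001957 E, -0.0005106 N).
Azimuth = atan2(E, N) = atan2(-0.001957, -0.0005106) = 255.4° ≈ 255°.

255°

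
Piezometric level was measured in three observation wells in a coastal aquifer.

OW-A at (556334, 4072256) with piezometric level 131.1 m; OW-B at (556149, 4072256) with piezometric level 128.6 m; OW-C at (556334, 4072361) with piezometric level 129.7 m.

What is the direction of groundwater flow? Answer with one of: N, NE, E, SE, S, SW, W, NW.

∂h/∂x = (128.6 − 131.1) / (556149 − 556334) = +0.01351
∂h/∂y = (129.7 − 131.1) / (4072361 − 4072256) = -0.01333
Flow = −∇h = (-0.01351 east, +0.01333 north), which points northwest.

NW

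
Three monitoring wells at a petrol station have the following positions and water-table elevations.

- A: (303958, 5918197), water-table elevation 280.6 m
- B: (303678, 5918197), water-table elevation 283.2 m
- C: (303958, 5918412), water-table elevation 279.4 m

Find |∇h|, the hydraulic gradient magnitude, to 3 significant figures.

∂h/∂x = (283.2 − 280.6) / (303678 − 303958) = -0.009286
∂h/∂y = (279.4 − 280.6) / (5918412 − 5918197) = -0.005581
|∇h| = √(-0.009286² + -0.005581²) = 0.01083

0.0108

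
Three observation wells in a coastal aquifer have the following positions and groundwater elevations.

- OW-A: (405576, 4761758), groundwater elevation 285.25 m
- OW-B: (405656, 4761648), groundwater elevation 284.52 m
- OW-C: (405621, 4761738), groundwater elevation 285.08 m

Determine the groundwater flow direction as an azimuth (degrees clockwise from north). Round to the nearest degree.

168°

Differences from OW-A: to OW-B (Δx, Δy, Δh) = (80, -110, -0.73); to OW-C = (45, -20, -0.17).
Solve a·Δx + b·Δy = Δh: det = 80·(-20) − 45·(-110) = 3350.
∂h/∂x = [(-0.73)·(-20) − (-0.17)·(-110)] / 3350 = -0.001224
∂h/∂y = [80·(-0.17) − 45·(-0.73)] / 3350 = +0.005746
Flow direction (−∇h) has components (+0.001224 E, -0.005746 N).
Azimuth = atan2(E, N) = atan2(+0.001224, -0.005746) = 168.0° ≈ 168°.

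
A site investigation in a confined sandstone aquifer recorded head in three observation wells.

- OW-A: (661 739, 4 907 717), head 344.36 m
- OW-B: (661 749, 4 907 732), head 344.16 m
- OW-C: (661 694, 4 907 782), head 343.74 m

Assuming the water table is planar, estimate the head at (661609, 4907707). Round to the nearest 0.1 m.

Three-point gradient (reference OW-A): Δ to OW-B = (10, 15, -0.20), Δ to OW-C = (-45, 65, -0.62).
∂h/∂x = -0.002792, ∂h/∂y = -0.01147 (det = 1325).
h(661609, 4907707) = 344.36 + (-0.002792)·(-130) + (-0.01147)·(-10) = 344.36 +0.363 +0.115 = 344.838 m.

344.8 m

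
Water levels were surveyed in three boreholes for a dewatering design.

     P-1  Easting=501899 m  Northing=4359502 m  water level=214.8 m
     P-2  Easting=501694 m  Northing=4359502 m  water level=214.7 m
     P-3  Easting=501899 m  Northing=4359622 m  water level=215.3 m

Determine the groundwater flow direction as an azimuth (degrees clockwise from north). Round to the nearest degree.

∂h/∂x = (214.7 − 214.8) / (501694 − 501899) = +0.0004878
∂h/∂y = (215.3 − 214.8) / (4359622 − 4359502) = +0.004167
Flow direction (−∇h) has components (-0.0004878 E, -0.004167 N).
Azimuth = atan2(E, N) = atan2(-0.0004878, -0.004167) = 186.7° ≈ 187°.

187°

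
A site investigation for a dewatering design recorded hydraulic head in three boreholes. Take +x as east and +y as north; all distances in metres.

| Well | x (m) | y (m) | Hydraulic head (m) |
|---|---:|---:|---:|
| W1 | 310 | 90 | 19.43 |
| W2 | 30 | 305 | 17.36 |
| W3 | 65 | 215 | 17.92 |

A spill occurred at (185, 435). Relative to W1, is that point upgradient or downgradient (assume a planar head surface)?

downgradient

With h = a·x + b·y + c and W1 as origin, the differences give:
  (-280)·a + 215·b = -2.07
  (-245)·a + 125·b = -1.51
Eliminate b (×125 and ×215, subtract): 17675·a = 65.900 → a = ∂h/∂x = +0.003728
Back-substitute: b = ∂h/∂y = -0.004772.
Head at (185, 435) = 19.43 + (+0.003728)·(-125) + (-0.004772)·(345) = 17.32 m.
That is lower than the 19.43 m at W1, so the point is downgradient.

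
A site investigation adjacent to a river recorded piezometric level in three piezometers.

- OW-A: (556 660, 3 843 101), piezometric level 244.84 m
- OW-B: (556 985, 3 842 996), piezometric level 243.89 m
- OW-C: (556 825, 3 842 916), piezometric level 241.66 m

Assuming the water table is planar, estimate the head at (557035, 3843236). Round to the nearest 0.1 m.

With h = a·x + b·y + c and OW-A as origin, the differences give:
  325·a + (-105)·b = -0.95
  165·a + (-185)·b = -3.18
Eliminate b (×(-185) and ×(-105), subtract): -42800·a = -158.150 → a = ∂h/∂x = +0.003695
Back-substitute: b = ∂h/∂y = +0.02048.
h(557035, 3843236) = 244.84 + (+0.003695)·(375) + (+0.02048)·(135) = 244.84 +1.386 +2.765 = 248.991 m.

249.0 m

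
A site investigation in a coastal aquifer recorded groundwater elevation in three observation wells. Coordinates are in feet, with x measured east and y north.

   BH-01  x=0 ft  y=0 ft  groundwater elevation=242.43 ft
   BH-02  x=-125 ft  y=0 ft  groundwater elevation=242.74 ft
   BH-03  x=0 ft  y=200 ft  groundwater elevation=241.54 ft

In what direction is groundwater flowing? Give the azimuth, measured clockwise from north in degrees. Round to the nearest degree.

029°

∂h/∂x = (242.74 − 242.43) / (-125 − 0) = -0.002480
∂h/∂y = (241.54 − 242.43) / (200 − 0) = -0.004450
Flow direction (−∇h) has components (+0.002480 E, +0.004450 N).
Azimuth = atan2(E, N) = atan2(+0.002480, +0.004450) = 29.1° ≈ 029°.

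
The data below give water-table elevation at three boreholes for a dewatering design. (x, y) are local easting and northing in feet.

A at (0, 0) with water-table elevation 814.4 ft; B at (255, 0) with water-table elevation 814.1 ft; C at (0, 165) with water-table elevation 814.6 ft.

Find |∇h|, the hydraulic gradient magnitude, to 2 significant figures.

0.0017

∂h/∂x = (814.1 − 814.4) / (255 − 0) = -0.001176
∂h/∂y = (814.6 − 814.4) / (165 − 0) = +0.001212
|∇h| = √(-0.001176² + 0.001212²) = 0.001689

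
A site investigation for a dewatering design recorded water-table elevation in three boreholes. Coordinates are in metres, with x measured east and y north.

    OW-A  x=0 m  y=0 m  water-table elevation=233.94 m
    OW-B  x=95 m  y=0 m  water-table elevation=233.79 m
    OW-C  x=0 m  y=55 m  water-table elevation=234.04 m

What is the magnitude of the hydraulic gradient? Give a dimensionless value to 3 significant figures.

0.00241

∂h/∂x = (233.79 − 233.94) / (95 − 0) = -0.001579
∂h/∂y = (234.04 − 233.94) / (55 − 0) = +0.001818
|∇h| = √(-0.001579² + 0.001818²) = 0.002408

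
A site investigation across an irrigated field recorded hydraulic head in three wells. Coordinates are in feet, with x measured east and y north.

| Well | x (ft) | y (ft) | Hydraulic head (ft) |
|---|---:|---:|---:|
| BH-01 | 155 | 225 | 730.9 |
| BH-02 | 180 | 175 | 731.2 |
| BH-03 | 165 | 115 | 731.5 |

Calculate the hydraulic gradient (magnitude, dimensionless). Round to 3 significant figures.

Three-point gradient (reference BH-01): Δ to BH-02 = (25, -50, +0.3), Δ to BH-03 = (10, -110, +0.6).
∂h/∂x = +0.001333, ∂h/∂y = -0.005333 (det = -2250).
|∇h| = √(0.001333² + -0.005333²) = 0.005497

0.00550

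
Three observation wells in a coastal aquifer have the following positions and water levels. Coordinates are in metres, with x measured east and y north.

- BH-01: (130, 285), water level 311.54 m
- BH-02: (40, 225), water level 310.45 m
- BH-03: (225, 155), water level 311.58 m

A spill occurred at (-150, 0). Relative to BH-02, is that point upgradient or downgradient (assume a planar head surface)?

downgradient

Three-point gradient (reference BH-01): Δ to BH-02 = (-90, -60, -1.09), Δ to BH-03 = (95, -130, +0.04).
∂h/∂x = +0.008282, ∂h/∂y = +0.005744 (det = 17400).
Head at (-150, 0) = 311.54 + (+0.008282)·(-280) + (+0.005744)·(-285) = 307.58 m.
That is lower than the 310.45 m at BH-02, so the point is downgradient.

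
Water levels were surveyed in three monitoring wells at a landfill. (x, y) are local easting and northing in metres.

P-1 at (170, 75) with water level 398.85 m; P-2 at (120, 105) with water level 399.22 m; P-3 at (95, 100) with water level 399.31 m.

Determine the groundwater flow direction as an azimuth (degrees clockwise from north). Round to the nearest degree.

136°

Taking P-1 as reference: P-2−P-1 = (-50, 30, +0.37); P-3−P-1 = (-75, 25, +0.46).
Determinant of the coordinate differences = (-50)·25 − (-75)·30 = 1000.
∂h/∂x = [(+0.37)·25 − (+0.46)·30] / 1000 = -0.004550
∂h/∂y = [(-50)·(+0.46) − (-75)·(+0.37)] / 1000 = +0.004750
Flow direction (−∇h) has components (+0.004550 E, -0.004750 N).
Azimuth = atan2(E, N) = atan2(+0.004550, -0.004750) = 136.2° ≈ 136°.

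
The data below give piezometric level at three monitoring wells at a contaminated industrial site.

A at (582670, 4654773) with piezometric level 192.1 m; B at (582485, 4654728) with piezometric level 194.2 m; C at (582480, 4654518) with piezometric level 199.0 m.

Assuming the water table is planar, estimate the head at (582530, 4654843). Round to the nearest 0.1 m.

191.3 m

With h = a·x + b·y + c and A as origin, the differences give:
  (-185)·a + (-45)·b = +2.1
  (-190)·a + (-255)·b = +6.9
Eliminate b (×(-255) and ×(-45), subtract): 38625·a = -225.00 → a = ∂h/∂x = -0.005825
Back-substitute: b = ∂h/∂y = -0.02272.
h(582530, 4654843) = 192.1 + (-0.005825)·(-140) + (-0.02272)·(70) = 192.1 +0.816 -1.590 = 191.325 m.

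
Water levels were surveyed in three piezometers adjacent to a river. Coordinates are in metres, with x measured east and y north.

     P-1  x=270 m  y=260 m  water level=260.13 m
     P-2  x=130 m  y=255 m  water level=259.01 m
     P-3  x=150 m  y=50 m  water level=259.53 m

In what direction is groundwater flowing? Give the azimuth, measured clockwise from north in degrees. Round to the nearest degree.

282°

Taking P-1 as reference: P-2−P-1 = (-140, -5, -1.12); P-3−P-1 = (-120, -210, -0.60).
Solve a·Δx + b·Δy = Δh: det = (-140)·(-210) − (-120)·(-5) = 28800.
∂h/∂x = [(-1.12)·(-210) − (-0.60)·(-5)] / 28800 = +0.008063
∂h/∂y = [(-140)·(-0.60) − (-120)·(-1.12)] / 28800 = -0.001750
Flow direction (−∇h) has components (-0.008063 E, +0.001750 N).
Azimuth = atan2(E, N) = atan2(-0.008063, +0.001750) = 282.2° ≈ 282°.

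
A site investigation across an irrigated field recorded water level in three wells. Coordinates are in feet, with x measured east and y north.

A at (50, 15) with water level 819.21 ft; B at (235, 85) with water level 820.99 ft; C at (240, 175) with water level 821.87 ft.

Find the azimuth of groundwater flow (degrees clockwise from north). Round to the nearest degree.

213°

Three-point gradient (reference A): Δ to B = (185, 70, +1.78), Δ to C = (190, 160, +2.66).
∂h/∂x = +0.006049, ∂h/∂y = +0.009442 (det = 16300).
Flow direction (−∇h) has components (-0.006049 E, -0.009442 N).
Azimuth = atan2(E, N) = atan2(-0.006049, -0.009442) = 212.6° ≈ 213°.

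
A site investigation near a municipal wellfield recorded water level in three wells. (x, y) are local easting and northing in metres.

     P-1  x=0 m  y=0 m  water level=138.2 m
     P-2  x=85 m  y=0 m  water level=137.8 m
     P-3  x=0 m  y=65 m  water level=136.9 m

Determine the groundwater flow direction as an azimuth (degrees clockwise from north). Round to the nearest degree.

013°

∂h/∂x = (137.8 − 138.2) / (85 − 0) = -0.004706
∂h/∂y = (136.9 − 138.2) / (65 − 0) = -0.02000
Flow direction (−∇h) has components (+0.004706 E, +0.02000 N).
Azimuth = atan2(E, N) = atan2(+0.004706, +0.02000) = 13.2° ≈ 013°.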